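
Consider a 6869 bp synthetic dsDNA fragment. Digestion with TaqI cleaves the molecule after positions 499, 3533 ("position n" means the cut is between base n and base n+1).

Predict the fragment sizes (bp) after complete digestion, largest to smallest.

Linear molecule, 2 cuts → 3 fragments:
  499 − 0 = 499 bp
  3533 − 499 = 3034 bp
  6869 − 3533 = 3336 bp
Sorted largest to smallest: 3336, 3034, 499 bp.

3336, 3034, 499 bp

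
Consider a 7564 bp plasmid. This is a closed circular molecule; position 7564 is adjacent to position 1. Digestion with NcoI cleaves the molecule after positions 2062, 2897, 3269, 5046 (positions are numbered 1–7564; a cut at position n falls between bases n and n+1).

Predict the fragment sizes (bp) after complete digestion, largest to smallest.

4580, 1777, 835, 372 bp

Circular molecule, 4 cuts → 4 fragments:
  2897 − 2062 = 835 bp
  3269 − 2897 = 372 bp
  5046 − 3269 = 1777 bp
  wrap: 7564 − 5046 + 2062 = 4580 bp
Sorted largest to smallest: 4580, 1777, 835, 372 bp.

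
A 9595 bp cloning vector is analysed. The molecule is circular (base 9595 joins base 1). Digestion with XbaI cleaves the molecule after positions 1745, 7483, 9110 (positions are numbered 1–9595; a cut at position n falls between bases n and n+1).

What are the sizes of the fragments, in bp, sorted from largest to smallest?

5738, 2230, 1627 bp

Circular molecule, 3 cuts → 3 fragments:
  7483 − 1745 = 5738 bp
  9110 − 7483 = 1627 bp
  wrap: 9595 − 9110 + 1745 = 2230 bp
Sorted largest to smallest: 5738, 2230, 1627 bp.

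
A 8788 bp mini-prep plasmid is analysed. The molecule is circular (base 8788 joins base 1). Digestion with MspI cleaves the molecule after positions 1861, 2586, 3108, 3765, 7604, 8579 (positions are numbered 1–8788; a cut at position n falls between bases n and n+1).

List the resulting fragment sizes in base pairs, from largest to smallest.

3839, 2070, 975, 725, 657, 522 bp

Circular molecule, 6 cuts → 6 fragments:
  2586 − 1861 = 725 bp
  3108 − 2586 = 522 bp
  3765 − 3108 = 657 bp
  7604 − 3765 = 3839 bp
  8579 − 7604 = 975 bp
  wrap: 8788 − 8579 + 1861 = 2070 bp
Sorted largest to smallest: 3839, 2070, 975, 725, 657, 522 bp.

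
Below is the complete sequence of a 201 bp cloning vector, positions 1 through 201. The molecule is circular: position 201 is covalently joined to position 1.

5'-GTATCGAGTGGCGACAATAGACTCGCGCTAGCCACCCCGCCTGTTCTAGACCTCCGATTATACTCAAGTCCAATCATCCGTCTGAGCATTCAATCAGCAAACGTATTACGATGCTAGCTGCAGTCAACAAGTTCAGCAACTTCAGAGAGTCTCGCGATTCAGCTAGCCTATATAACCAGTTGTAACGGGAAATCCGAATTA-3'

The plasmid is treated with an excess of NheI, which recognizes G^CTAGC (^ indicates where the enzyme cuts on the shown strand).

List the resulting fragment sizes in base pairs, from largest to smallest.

86, 66, 49 bp

NheI sites (GCTAGC) start at positions 27, 113, 162.
NheI cuts after the first base of each site, so after positions 27, 113, 162.
Circular molecule, 3 cuts → 3 fragments:
  28–113 → 86 bp
  114–162 → 49 bp
  163–201 then 1–27 → 39 + 27 = 66 bp
Sorted largest to smallest: 86, 66, 49 bp.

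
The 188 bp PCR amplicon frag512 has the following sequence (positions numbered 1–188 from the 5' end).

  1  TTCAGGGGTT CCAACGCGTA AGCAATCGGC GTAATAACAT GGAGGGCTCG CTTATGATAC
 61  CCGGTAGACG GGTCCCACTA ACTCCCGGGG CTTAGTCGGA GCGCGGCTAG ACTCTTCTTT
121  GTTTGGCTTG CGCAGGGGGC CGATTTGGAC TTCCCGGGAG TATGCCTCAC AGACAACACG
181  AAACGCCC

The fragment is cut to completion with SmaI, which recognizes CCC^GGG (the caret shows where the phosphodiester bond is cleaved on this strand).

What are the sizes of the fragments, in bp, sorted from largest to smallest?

86, 69, 33 bp

SmaI sites (CCCGGG) start at positions 84, 153.
SmaI cuts after base 3 of each site, so after positions 86, 155.
Linear molecule, 2 cuts → 3 fragments:
  1–86 → 86 bp
  87–155 → 69 bp
  156–188 → 33 bp
Sorted largest to smallest: 86, 69, 33 bp.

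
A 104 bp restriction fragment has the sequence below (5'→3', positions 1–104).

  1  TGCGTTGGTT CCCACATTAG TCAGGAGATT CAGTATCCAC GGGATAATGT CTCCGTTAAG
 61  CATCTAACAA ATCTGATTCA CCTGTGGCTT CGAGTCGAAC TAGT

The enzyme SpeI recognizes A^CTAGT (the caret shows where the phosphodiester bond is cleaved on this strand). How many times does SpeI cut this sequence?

ACTAGT occurs starting at position 99.
SpeI cuts at 1 site.

1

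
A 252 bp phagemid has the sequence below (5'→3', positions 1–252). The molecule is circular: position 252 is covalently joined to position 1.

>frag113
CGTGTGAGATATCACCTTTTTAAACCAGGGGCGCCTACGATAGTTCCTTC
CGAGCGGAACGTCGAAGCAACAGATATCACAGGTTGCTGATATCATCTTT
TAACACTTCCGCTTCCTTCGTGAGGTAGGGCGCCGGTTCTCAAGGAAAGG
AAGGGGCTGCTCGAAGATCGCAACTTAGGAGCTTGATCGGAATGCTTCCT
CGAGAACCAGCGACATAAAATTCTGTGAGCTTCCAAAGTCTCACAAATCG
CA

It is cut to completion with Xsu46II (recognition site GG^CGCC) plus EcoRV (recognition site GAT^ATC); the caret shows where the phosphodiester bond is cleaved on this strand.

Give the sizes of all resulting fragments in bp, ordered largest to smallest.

132, 44, 39, 21, 16 bp

Xsu46II sites (GGCGCC) start at positions 30, 129.
Xsu46II cuts after base 2 of each site, so after positions 31, 130.
EcoRV sites (GATATC) start at positions 8, 73, 89.
EcoRV cuts after base 3 of each site, so after positions 10, 75, 91.
Combined cut positions: 10, 31, 75, 91, 130.
Circular molecule, 5 cuts → 5 fragments:
  11–31 → 21 bp
  32–75 → 44 bp
  76–91 → 16 bp
  92–130 → 39 bp
  131–252 then 1–10 → 122 + 10 = 132 bp
Sorted largest to smallest: 132, 44, 39, 21, 16 bp.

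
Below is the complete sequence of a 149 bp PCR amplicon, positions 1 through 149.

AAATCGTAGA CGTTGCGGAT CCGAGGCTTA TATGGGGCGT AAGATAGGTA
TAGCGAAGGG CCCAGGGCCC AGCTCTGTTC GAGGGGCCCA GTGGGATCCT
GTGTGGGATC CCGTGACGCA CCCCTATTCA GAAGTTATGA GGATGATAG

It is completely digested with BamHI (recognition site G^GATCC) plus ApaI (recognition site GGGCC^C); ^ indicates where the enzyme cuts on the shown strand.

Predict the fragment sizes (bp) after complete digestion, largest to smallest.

45, 43, 19, 17, 12, 7, 6 bp

BamHI sites (GGATCC) start at positions 17, 94, 106.
BamHI cuts after the first base of each site, so after positions 17, 94, 106.
ApaI sites (GGGCCC) start at positions 58, 65, 84.
ApaI cuts after base 5 of each site (before the last base), so after positions 62, 69, 88.
Combined cut positions: 17, 62, 69, 88, 94, 106.
Linear molecule, 6 cuts → 7 fragments:
  1–17 → 17 bp
  18–62 → 45 bp
  63–69 → 7 bp
  70–88 → 19 bp
  89–94 → 6 bp
  95–106 → 12 bp
  107–149 → 43 bp
Sorted largest to smallest: 45, 43, 19, 17, 12, 7, 6 bp.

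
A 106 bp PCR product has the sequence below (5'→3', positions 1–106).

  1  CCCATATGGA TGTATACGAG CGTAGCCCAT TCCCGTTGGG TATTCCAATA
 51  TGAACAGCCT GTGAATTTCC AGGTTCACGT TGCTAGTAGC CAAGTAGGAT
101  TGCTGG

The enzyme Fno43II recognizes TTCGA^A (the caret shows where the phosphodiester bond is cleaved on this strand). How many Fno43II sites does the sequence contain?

No occurrence of TTCGAA is present in the sequence.
Fno43II does not cut: 0 sites.

0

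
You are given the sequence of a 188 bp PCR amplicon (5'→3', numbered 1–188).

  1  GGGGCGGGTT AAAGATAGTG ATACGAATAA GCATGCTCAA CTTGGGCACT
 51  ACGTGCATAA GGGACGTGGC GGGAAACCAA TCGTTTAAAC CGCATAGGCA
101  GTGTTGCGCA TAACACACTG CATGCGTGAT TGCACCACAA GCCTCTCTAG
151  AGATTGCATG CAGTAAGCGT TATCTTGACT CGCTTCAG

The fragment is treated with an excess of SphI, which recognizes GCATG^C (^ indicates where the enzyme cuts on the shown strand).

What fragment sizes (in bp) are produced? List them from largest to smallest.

89, 36, 35, 28 bp

SphI sites (GCATGC) start at positions 31, 120, 156.
SphI cuts after base 5 of each site (before the last base), so after positions 35, 124, 160.
Linear molecule, 3 cuts → 4 fragments:
  1–35 → 35 bp
  36–124 → 89 bp
  125–160 → 36 bp
  161–188 → 28 bp
Sorted largest to smallest: 89, 36, 35, 28 bp.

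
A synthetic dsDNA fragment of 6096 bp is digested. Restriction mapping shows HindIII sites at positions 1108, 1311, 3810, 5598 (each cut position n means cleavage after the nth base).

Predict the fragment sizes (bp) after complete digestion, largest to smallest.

Linear molecule, 4 cuts → 5 fragments:
  1108 − 0 = 1108 bp
  1311 − 1108 = 203 bp
  3810 − 1311 = 2499 bp
  5598 − 3810 = 1788 bp
  6096 − 5598 = 498 bp
Sorted largest to smallest: 2499, 1788, 1108, 498, 203 bp.

2499, 1788, 1108, 498, 203 bp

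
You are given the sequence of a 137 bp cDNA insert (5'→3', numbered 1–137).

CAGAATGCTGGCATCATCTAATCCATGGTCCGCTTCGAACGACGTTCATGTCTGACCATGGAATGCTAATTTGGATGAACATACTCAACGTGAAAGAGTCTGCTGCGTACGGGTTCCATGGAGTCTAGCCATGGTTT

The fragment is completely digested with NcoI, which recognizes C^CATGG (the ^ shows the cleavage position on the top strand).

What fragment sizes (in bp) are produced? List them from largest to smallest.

NcoI sites (CCATGG) start at positions 23, 56, 116, 129.
NcoI cuts after the first base of each site, so after positions 23, 56, 116, 129.
Linear molecule, 4 cuts → 5 fragments:
  1–23 → 23 bp
  24–56 → 33 bp
  57–116 → 60 bp
  117–129 → 13 bp
  130–137 → 8 bp
Sorted largest to smallest: 60, 33, 23, 13, 8 bp.

60, 33, 23, 13, 8 bp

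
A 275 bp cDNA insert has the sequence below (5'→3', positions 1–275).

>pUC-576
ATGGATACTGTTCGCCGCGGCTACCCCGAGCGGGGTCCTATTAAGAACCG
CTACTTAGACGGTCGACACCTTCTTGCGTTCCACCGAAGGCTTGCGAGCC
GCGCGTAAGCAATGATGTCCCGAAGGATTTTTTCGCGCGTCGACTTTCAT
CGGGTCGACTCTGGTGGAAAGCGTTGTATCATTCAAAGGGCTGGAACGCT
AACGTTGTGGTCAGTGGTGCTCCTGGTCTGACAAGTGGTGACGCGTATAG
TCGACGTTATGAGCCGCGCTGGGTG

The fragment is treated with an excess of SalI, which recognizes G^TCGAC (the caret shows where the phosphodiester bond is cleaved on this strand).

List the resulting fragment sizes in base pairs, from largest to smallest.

96, 77, 62, 25, 15 bp

SalI sites (GTCGAC) start at positions 62, 139, 154, 250.
SalI cuts after the first base of each site, so after positions 62, 139, 154, 250.
Linear molecule, 4 cuts → 5 fragments:
  1–62 → 62 bp
  63–139 → 77 bp
  140–154 → 15 bp
  155–250 → 96 bp
  251–275 → 25 bp
Sorted largest to smallest: 96, 77, 62, 25, 15 bp.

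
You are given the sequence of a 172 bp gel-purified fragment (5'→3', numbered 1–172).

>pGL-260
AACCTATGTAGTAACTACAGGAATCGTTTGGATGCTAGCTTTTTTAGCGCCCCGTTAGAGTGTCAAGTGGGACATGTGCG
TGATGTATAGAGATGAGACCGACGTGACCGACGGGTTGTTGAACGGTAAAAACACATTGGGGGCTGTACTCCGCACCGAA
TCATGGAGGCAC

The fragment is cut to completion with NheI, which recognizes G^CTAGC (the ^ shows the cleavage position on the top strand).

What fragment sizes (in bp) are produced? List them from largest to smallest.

138, 34 bp

The NheI site (GCTAGC) starts at position 34.
NheI cuts after the first base of each site, so after position 34.
Linear molecule, 1 cut → 2 fragments:
  1–34 → 34 bp
  35–172 → 138 bp
Sorted largest to smallest: 138, 34 bp.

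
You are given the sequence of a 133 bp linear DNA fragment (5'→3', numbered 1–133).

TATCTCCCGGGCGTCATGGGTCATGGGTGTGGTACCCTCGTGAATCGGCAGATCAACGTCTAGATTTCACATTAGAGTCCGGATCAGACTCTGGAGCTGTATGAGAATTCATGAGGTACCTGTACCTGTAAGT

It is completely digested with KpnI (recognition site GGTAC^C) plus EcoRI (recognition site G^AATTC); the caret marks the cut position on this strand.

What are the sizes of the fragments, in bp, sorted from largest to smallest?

70, 35, 14, 14 bp

KpnI sites (GGTACC) start at positions 31, 115.
KpnI cuts after base 5 of each site (before the last base), so after positions 35, 119.
The EcoRI site (GAATTC) starts at position 105.
EcoRI cuts after the first base of each site, so after position 105.
Combined cut positions: 35, 105, 119.
Linear molecule, 3 cuts → 4 fragments:
  1–35 → 35 bp
  36–105 → 70 bp
  106–119 → 14 bp
  120–133 → 14 bp
Sorted largest to smallest: 70, 35, 14, 14 bp.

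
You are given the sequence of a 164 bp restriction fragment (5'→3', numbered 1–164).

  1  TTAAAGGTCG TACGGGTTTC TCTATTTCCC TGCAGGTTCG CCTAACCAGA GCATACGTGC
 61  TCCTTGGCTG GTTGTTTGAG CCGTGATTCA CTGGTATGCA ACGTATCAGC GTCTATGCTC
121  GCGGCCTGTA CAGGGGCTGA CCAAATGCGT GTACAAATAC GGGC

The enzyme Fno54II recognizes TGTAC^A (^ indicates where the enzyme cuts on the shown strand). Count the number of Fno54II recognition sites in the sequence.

TGTACA occurs starting at positions 127, 150.
Fno54II cuts at 2 sites.

2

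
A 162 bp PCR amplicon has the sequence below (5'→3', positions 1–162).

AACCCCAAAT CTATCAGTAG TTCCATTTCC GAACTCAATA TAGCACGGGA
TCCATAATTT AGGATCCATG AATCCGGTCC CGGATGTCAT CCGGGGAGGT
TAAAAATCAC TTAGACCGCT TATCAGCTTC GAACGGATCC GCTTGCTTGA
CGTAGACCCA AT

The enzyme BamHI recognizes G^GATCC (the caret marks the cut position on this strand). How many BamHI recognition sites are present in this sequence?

GGATCC occurs starting at positions 48, 62, 135.
BamHI cuts at 3 sites.

3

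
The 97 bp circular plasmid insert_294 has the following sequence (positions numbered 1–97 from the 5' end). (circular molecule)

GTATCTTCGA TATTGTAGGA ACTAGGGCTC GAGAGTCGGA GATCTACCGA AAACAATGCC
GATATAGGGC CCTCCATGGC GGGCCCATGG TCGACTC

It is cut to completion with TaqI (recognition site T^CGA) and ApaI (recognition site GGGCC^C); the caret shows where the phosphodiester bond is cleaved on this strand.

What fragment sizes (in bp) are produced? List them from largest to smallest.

TaqI sites (TCGA) start at positions 7, 29, 91.
TaqI cuts after the first base of each site, so after positions 7, 29, 91.
ApaI sites (GGGCCC) start at positions 67, 81.
ApaI cuts after base 5 of each site (before the last base), so after positions 71, 85.
Combined cut positions: 7, 29, 71, 85, 91.
Circular molecule, 5 cuts → 5 fragments:
  8–29 → 22 bp
  30–71 → 42 bp
  72–85 → 14 bp
  86–91 → 6 bp
  92–97 then 1–7 → 6 + 7 = 13 bp
Sorted largest to smallest: 42, 22, 14, 13, 6 bp.

42, 22, 14, 13, 6 bp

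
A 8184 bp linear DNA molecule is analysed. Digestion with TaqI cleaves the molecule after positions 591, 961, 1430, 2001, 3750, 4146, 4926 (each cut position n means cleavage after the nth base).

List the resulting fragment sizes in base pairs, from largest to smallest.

Linear molecule, 7 cuts → 8 fragments:
  591 − 0 = 591 bp
  961 − 591 = 370 bp
  1430 − 961 = 469 bp
  2001 − 1430 = 571 bp
  3750 − 2001 = 1749 bp
  4146 − 3750 = 396 bp
  4926 − 4146 = 780 bp
  8184 − 4926 = 3258 bp
Sorted largest to smallest: 3258, 1749, 780, 591, 571, 469, 396, 370 bp.

3258, 1749, 780, 591, 571, 469, 396, 370 bp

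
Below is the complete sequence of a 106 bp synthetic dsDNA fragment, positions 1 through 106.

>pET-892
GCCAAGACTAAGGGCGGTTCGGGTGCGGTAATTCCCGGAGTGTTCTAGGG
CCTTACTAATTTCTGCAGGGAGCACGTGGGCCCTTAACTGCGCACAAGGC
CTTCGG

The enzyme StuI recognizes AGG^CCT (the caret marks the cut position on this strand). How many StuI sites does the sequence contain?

AGGCCT occurs starting at position 97.
StuI cuts at 1 site.

1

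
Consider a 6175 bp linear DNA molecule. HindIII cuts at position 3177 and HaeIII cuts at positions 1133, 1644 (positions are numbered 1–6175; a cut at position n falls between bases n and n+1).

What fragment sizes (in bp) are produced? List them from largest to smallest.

2998, 1533, 1133, 511 bp

Combined cut positions (sorted): 1133, 1644, 3177.
Linear molecule, 3 cuts → 4 fragments:
  1133 − 0 = 1133 bp
  1644 − 1133 = 511 bp
  3177 − 1644 = 1533 bp
  6175 − 3177 = 2998 bp
Sorted largest to smallest: 2998, 1533, 1133, 511 bp.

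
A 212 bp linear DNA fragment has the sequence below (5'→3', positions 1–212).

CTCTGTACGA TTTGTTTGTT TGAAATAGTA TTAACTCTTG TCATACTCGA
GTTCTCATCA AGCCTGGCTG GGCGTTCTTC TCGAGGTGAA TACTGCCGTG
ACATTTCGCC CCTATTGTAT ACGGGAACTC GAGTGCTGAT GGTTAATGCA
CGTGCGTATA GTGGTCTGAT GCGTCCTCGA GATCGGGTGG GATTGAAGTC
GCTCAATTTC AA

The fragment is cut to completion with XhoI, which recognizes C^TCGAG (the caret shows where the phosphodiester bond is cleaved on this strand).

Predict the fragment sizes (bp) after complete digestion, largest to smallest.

XhoI sites (CTCGAG) start at positions 46, 80, 128, 176.
XhoI cuts after the first base of each site, so after positions 46, 80, 128, 176.
Linear molecule, 4 cuts → 5 fragments:
  1–46 → 46 bp
  47–80 → 34 bp
  81–128 → 48 bp
  129–176 → 48 bp
  177–212 → 36 bp
Sorted largest to smallest: 48, 48, 46, 36, 34 bp.

48, 48, 46, 36, 34 bp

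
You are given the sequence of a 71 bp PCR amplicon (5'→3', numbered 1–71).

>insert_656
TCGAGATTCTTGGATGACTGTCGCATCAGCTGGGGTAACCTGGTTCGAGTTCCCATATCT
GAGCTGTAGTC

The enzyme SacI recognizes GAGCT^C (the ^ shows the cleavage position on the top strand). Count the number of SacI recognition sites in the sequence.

0

No occurrence of GAGCTC is present in the sequence.
SacI does not cut: 0 sites.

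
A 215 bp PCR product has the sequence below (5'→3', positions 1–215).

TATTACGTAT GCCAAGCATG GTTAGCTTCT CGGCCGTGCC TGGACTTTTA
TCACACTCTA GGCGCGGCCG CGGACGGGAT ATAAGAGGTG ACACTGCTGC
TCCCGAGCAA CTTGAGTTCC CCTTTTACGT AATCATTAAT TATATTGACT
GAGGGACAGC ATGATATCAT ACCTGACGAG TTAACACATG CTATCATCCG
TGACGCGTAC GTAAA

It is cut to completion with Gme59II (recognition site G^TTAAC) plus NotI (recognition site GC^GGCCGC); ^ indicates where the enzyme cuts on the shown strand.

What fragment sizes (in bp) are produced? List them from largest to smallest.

115, 65, 35 bp

The Gme59II site (GTTAAC) starts at position 180.
Gme59II cuts after the first base of each site, so after position 180.
The NotI site (GCGGCCGC) starts at position 64.
NotI cuts after base 2 of each site, so after position 65.
Combined cut positions: 65, 180.
Linear molecule, 2 cuts → 3 fragments:
  1–65 → 65 bp
  66–180 → 115 bp
  181–215 → 35 bp
Sorted largest to smallest: 115, 65, 35 bp.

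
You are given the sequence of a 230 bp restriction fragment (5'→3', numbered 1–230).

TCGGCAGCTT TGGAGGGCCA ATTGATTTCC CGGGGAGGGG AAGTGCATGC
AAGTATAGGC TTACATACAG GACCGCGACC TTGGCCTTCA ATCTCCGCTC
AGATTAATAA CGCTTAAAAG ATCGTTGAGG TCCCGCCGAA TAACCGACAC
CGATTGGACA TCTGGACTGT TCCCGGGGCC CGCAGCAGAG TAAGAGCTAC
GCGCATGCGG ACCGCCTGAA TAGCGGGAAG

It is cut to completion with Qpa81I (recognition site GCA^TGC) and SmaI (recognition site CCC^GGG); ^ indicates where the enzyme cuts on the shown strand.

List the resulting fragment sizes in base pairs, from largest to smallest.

127, 31, 31, 25, 16 bp

Qpa81I sites (GCATGC) start at positions 45, 203.
Qpa81I cuts after base 3 of each site, so after positions 47, 205.
SmaI sites (CCCGGG) start at positions 29, 172.
SmaI cuts after base 3 of each site, so after positions 31, 174.
Combined cut positions: 31, 47, 174, 205.
Linear molecule, 4 cuts → 5 fragments:
  1–31 → 31 bp
  32–47 → 16 bp
  48–174 → 127 bp
  175–205 → 31 bp
  206–230 → 25 bp
Sorted largest to smallest: 127, 31, 31, 25, 16 bp.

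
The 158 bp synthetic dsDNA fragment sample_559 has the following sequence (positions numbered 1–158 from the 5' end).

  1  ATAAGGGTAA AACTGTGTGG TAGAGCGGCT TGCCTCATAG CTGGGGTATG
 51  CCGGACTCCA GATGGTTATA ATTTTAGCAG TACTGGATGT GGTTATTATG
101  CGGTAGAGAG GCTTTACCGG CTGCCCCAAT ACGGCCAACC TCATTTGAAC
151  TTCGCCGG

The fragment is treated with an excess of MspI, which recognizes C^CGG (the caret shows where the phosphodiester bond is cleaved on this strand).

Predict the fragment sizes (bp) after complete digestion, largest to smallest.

MspI sites (CCGG) start at positions 51, 117, 155.
MspI cuts after the first base of each site, so after positions 51, 117, 155.
Linear molecule, 3 cuts → 4 fragments:
  1–51 → 51 bp
  52–117 → 66 bp
  118–155 → 38 bp
  156–158 → 3 bp
Sorted largest to smallest: 66, 51, 38, 3 bp.

66, 51, 38, 3 bp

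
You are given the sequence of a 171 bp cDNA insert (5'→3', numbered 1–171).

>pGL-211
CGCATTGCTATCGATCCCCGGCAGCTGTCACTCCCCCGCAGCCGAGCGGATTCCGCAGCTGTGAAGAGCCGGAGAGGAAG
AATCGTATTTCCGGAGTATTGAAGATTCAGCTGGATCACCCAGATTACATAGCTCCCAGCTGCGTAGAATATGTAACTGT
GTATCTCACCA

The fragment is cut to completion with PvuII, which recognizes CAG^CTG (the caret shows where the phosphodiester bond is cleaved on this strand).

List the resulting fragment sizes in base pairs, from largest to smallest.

52, 34, 32, 29, 24 bp

PvuII sites (CAGCTG) start at positions 22, 56, 108, 137.
PvuII cuts after base 3 of each site, so after positions 24, 58, 110, 139.
Linear molecule, 4 cuts → 5 fragments:
  1–24 → 24 bp
  25–58 → 34 bp
  59–110 → 52 bp
  111–139 → 29 bp
  140–171 → 32 bp
Sorted largest to smallest: 52, 34, 32, 29, 24 bp.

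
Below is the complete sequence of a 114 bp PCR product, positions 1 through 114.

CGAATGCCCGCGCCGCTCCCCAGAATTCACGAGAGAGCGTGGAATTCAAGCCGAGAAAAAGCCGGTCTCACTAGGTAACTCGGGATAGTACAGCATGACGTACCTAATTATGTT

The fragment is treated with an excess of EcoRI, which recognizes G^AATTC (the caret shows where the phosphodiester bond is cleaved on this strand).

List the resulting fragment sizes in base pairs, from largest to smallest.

EcoRI sites (GAATTC) start at positions 23, 42.
EcoRI cuts after the first base of each site, so after positions 23, 42.
Linear molecule, 2 cuts → 3 fragments:
  1–23 → 23 bp
  24–42 → 19 bp
  43–114 → 72 bp
Sorted largest to smallest: 72, 23, 19 bp.

72, 23, 19 bp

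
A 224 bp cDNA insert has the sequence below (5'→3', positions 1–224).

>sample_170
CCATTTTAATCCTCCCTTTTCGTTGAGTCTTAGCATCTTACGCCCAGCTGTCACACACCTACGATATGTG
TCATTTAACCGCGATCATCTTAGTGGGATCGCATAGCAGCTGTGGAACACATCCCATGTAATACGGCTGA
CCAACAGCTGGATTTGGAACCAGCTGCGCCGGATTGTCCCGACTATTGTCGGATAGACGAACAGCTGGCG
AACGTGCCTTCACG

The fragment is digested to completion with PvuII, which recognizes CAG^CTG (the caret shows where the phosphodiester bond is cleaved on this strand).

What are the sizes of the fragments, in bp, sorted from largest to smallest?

62, 47, 41, 38, 20, 16 bp

PvuII sites (CAGCTG) start at positions 45, 107, 145, 161, 202.
PvuII cuts after base 3 of each site, so after positions 47, 109, 147, 163, 204.
Linear molecule, 5 cuts → 6 fragments:
  1–47 → 47 bp
  48–109 → 62 bp
  110–147 → 38 bp
  148–163 → 16 bp
  164–204 → 41 bp
  205–224 → 20 bp
Sorted largest to smallest: 62, 47, 41, 38, 20, 16 bp.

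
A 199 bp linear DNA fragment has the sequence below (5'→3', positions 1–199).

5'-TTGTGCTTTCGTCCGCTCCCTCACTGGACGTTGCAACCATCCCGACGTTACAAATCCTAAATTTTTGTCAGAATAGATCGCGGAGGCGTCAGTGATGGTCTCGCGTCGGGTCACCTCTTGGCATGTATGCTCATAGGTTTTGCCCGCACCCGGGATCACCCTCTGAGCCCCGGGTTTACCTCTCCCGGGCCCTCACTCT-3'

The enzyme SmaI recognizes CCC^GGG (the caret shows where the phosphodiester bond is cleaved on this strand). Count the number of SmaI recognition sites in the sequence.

CCCGGG occurs starting at positions 149, 169, 184.
SmaI cuts at 3 sites.

3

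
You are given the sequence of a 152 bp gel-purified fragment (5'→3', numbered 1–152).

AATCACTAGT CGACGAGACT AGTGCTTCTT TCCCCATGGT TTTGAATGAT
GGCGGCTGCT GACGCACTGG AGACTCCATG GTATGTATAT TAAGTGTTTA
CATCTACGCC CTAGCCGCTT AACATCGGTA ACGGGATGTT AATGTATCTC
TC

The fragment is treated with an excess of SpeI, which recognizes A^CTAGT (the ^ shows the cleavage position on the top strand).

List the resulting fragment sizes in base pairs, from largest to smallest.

134, 13, 5 bp

SpeI sites (ACTAGT) start at positions 5, 18.
SpeI cuts after the first base of each site, so after positions 5, 18.
Linear molecule, 2 cuts → 3 fragments:
  1–5 → 5 bp
  6–18 → 13 bp
  19–152 → 134 bp
Sorted largest to smallest: 134, 13, 5 bp.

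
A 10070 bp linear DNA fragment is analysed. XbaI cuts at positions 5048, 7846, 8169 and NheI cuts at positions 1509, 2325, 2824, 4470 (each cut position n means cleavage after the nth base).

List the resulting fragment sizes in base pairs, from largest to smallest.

2798, 1901, 1646, 1509, 816, 578, 499, 323 bp

Combined cut positions (sorted): 1509, 2325, 2824, 4470, 5048, 7846, 8169.
Linear molecule, 7 cuts → 8 fragments:
  1509 − 0 = 1509 bp
  2325 − 1509 = 816 bp
  2824 − 2325 = 499 bp
  4470 − 2824 = 1646 bp
  5048 − 4470 = 578 bp
  7846 − 5048 = 2798 bp
  8169 − 7846 = 323 bp
  10070 − 8169 = 1901 bp
Sorted largest to smallest: 2798, 1901, 1646, 1509, 816, 578, 499, 323 bp.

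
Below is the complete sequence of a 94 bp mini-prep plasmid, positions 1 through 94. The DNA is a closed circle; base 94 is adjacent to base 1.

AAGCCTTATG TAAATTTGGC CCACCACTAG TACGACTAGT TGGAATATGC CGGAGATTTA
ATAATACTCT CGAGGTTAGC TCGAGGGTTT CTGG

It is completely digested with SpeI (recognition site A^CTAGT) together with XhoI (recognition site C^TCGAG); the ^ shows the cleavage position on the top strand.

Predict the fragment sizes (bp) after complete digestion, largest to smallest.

SpeI sites (ACTAGT) start at positions 26, 35.
SpeI cuts after the first base of each site, so after positions 26, 35.
XhoI sites (CTCGAG) start at positions 69, 80.
XhoI cuts after the first base of each site, so after positions 69, 80.
Combined cut positions: 26, 35, 69, 80.
Circular molecule, 4 cuts → 4 fragments:
  27–35 → 9 bp
  36–69 → 34 bp
  70–80 → 11 bp
  81–94 then 1–26 → 14 + 26 = 40 bp
Sorted largest to smallest: 40, 34, 11, 9 bp.

40, 34, 11, 9 bp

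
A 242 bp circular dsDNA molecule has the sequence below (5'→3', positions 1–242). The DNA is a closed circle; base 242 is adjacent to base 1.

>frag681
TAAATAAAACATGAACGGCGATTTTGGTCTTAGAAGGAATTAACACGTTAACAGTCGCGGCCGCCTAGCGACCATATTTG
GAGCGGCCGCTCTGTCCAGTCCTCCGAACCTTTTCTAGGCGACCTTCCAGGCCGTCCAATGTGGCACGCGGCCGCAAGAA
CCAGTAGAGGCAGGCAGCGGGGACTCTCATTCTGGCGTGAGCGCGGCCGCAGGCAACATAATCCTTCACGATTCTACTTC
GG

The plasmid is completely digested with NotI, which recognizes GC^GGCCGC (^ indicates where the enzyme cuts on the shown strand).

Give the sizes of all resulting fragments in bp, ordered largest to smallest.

96, 65, 55, 26 bp

NotI sites (GCGGCCGC) start at positions 57, 83, 148, 203.
NotI cuts after base 2 of each site, so after positions 58, 84, 149, 204.
Circular molecule, 4 cuts → 4 fragments:
  59–84 → 26 bp
  85–149 → 65 bp
  150–204 → 55 bp
  205–242 then 1–58 → 38 + 58 = 96 bp
Sorted largest to smallest: 96, 65, 55, 26 bp.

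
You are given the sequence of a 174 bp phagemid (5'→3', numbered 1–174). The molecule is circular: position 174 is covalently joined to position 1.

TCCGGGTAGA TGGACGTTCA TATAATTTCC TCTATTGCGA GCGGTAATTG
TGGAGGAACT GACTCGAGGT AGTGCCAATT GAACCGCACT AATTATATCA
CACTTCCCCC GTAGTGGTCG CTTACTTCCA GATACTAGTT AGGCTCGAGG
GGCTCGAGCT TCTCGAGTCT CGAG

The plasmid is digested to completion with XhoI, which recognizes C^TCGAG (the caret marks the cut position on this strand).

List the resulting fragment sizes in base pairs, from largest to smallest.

XhoI sites (CTCGAG) start at positions 63, 144, 153, 162, 169.
XhoI cuts after the first base of each site, so after positions 63, 144, 153, 162, 169.
Circular molecule, 5 cuts → 5 fragments:
  64–144 → 81 bp
  145–153 → 9 bp
  154–162 → 9 bp
  163–169 → 7 bp
  170–174 then 1–63 → 5 + 63 = 68 bp
Sorted largest to smallest: 81, 68, 9, 9, 7 bp.

81, 68, 9, 9, 7 bp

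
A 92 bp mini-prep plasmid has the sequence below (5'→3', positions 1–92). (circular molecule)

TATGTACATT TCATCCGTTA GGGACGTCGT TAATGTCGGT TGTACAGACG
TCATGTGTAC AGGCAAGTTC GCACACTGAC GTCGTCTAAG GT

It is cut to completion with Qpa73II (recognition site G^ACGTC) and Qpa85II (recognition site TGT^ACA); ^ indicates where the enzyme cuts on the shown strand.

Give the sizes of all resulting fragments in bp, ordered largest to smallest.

20, 20, 19, 18, 11, 4 bp

Qpa73II sites (GACGTC) start at positions 23, 47, 78.
Qpa73II cuts after the first base of each site, so after positions 23, 47, 78.
Qpa85II sites (TGTACA) start at positions 3, 41, 56.
Qpa85II cuts after base 3 of each site, so after positions 5, 43, 58.
Combined cut positions: 5, 23, 43, 47, 58, 78.
Circular molecule, 6 cuts → 6 fragments:
  6–23 → 18 bp
  24–43 → 20 bp
  44–47 → 4 bp
  48–58 → 11 bp
  59–78 → 20 bp
  79–92 then 1–5 → 14 + 5 = 19 bp
Sorted largest to smallest: 20, 20, 19, 18, 11, 4 bp.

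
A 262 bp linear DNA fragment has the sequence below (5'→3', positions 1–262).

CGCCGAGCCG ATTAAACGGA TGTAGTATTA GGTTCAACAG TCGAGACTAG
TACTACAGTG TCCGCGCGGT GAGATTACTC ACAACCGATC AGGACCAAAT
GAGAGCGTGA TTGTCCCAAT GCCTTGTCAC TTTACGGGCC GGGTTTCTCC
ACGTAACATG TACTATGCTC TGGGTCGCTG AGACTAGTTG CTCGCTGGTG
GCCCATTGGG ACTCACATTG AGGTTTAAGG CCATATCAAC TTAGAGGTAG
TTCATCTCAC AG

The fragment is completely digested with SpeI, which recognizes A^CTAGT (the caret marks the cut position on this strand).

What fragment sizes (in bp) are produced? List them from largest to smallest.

SpeI sites (ACTAGT) start at positions 46, 183.
SpeI cuts after the first base of each site, so after positions 46, 183.
Linear molecule, 2 cuts → 3 fragments:
  1–46 → 46 bp
  47–183 → 137 bp
  184–262 → 79 bp
Sorted largest to smallest: 137, 79, 46 bp.

137, 79, 46 bp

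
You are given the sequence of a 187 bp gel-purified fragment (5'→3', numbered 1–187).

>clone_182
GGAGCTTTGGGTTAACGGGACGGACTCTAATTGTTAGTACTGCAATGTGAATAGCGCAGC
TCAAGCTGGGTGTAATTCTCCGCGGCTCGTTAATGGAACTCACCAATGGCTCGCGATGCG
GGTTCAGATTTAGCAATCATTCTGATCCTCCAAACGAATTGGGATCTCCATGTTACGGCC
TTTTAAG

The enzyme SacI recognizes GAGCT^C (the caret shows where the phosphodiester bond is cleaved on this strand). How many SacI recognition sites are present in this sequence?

No occurrence of GAGCTC is present in the sequence.
SacI does not cut: 0 sites.

0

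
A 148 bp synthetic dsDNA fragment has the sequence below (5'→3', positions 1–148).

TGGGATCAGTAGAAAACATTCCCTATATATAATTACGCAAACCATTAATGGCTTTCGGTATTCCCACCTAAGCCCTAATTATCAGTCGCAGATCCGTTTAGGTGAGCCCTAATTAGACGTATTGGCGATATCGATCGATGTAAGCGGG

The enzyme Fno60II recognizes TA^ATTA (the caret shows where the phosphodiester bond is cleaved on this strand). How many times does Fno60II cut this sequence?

TAATTA occurs starting at positions 30, 76, 110.
Fno60II cuts at 3 sites.

3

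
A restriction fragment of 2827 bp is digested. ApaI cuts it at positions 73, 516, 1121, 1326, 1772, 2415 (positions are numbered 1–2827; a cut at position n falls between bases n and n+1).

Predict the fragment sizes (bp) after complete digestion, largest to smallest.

Linear molecule, 6 cuts → 7 fragments:
  73 − 0 = 73 bp
  516 − 73 = 443 bp
  1121 − 516 = 605 bp
  1326 − 1121 = 205 bp
  1772 − 1326 = 446 bp
  2415 − 1772 = 643 bp
  2827 − 2415 = 412 bp
Sorted largest to smallest: 643, 605, 446, 443, 412, 205, 73 bp.

643, 605, 446, 443, 412, 205, 73 bp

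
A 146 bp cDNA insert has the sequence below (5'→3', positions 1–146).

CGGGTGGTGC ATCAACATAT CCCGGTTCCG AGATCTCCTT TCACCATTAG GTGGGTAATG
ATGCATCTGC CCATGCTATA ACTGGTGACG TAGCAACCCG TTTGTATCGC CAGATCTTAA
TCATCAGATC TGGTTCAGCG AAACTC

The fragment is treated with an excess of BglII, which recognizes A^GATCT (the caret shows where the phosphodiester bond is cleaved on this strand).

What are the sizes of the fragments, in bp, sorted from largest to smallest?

BglII sites (AGATCT) start at positions 31, 112, 126.
BglII cuts after the first base of each site, so after positions 31, 112, 126.
Linear molecule, 3 cuts → 4 fragments:
  1–31 → 31 bp
  32–112 → 81 bp
  113–126 → 14 bp
  127–146 → 20 bp
Sorted largest to smallest: 81, 31, 20, 14 bp.

81, 31, 20, 14 bp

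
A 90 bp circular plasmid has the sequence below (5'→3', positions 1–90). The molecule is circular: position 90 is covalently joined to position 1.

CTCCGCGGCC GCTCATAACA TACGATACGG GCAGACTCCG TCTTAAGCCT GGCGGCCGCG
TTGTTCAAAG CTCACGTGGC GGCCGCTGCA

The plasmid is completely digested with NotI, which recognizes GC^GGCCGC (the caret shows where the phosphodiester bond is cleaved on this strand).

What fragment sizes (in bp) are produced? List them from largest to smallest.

47, 27, 16 bp

NotI sites (GCGGCCGC) start at positions 5, 52, 79.
NotI cuts after base 2 of each site, so after positions 6, 53, 80.
Circular molecule, 3 cuts → 3 fragments:
  7–53 → 47 bp
  54–80 → 27 bp
  81–90 then 1–6 → 10 + 6 = 16 bp
Sorted largest to smallest: 47, 27, 16 bp.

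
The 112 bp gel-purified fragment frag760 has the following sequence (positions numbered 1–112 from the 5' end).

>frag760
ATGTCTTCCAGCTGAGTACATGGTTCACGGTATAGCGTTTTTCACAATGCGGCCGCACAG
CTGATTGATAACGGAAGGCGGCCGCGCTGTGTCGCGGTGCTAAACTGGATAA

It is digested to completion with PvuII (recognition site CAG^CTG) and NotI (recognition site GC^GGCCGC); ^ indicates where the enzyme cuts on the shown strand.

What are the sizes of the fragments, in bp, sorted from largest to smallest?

PvuII sites (CAGCTG) start at positions 9, 58.
PvuII cuts after base 3 of each site, so after positions 11, 60.
NotI sites (GCGGCCGC) start at positions 49, 78.
NotI cuts after base 2 of each site, so after positions 50, 79.
Combined cut positions: 11, 50, 60, 79.
Linear molecule, 4 cuts → 5 fragments:
  1–11 → 11 bp
  12–50 → 39 bp
  51–60 → 10 bp
  61–79 → 19 bp
  80–112 → 33 bp
Sorted largest to smallest: 39, 33, 19, 11, 10 bp.

39, 33, 19, 11, 10 bp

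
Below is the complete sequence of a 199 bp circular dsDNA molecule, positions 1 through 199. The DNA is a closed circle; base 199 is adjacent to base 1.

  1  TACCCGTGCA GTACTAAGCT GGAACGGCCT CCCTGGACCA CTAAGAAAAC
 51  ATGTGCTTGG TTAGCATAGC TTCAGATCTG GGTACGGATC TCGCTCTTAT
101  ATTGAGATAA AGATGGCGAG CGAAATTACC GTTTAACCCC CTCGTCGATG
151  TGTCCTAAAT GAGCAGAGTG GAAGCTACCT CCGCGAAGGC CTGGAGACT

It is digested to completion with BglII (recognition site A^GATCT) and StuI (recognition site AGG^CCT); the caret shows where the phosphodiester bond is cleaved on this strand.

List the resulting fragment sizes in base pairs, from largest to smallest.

115, 84 bp

The BglII site (AGATCT) starts at position 74.
BglII cuts after the first base of each site, so after position 74.
The StuI site (AGGCCT) starts at position 187.
StuI cuts after base 3 of each site, so after position 189.
Combined cut positions: 74, 189.
Circular molecule, 2 cuts → 2 fragments:
  75–189 → 115 bp
  190–199 then 1–74 → 10 + 74 = 84 bp
Sorted largest to smallest: 115, 84 bp.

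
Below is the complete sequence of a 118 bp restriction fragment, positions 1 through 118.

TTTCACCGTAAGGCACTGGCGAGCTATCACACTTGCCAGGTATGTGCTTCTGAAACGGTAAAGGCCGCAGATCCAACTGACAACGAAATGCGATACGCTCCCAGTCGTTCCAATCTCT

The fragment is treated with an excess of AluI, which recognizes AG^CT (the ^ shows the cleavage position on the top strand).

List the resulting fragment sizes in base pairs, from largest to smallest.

The AluI site (AGCT) starts at position 22.
AluI cuts after base 2 of each site, so after position 23.
Linear molecule, 1 cut → 2 fragments:
  1–23 → 23 bp
  24–118 → 95 bp
Sorted largest to smallest: 95, 23 bp.

95, 23 bp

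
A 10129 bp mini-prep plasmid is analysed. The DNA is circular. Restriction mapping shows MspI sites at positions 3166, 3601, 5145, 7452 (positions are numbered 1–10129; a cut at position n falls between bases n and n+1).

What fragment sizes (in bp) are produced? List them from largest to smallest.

5843, 2307, 1544, 435 bp

Circular molecule, 4 cuts → 4 fragments:
  3601 − 3166 = 435 bp
  5145 − 3601 = 1544 bp
  7452 − 5145 = 2307 bp
  wrap: 10129 − 7452 + 3166 = 5843 bp
Sorted largest to smallest: 5843, 2307, 1544, 435 bp.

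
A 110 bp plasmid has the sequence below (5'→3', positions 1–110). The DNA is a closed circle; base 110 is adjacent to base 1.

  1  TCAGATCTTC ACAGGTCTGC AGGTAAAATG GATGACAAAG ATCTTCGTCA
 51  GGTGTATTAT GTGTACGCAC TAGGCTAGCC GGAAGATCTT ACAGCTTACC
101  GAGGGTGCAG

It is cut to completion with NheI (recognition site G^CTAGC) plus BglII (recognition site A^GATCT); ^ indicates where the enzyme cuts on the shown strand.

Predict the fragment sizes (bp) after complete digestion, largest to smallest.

36, 35, 29, 10 bp

The NheI site (GCTAGC) starts at position 74.
NheI cuts after the first base of each site, so after position 74.
BglII sites (AGATCT) start at positions 3, 39, 84.
BglII cuts after the first base of each site, so after positions 3, 39, 84.
Combined cut positions: 3, 39, 74, 84.
Circular molecule, 4 cuts → 4 fragments:
  4–39 → 36 bp
  40–74 → 35 bp
  75–84 → 10 bp
  85–110 then 1–3 → 26 + 3 = 29 bp
Sorted largest to smallest: 36, 35, 29, 10 bp.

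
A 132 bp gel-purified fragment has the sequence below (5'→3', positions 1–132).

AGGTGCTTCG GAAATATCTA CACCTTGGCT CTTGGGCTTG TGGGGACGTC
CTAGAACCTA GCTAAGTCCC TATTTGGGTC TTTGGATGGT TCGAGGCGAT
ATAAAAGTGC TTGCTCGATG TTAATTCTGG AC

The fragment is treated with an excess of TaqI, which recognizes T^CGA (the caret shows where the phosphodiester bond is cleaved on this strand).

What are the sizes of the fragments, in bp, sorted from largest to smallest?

TaqI sites (TCGA) start at positions 91, 115.
TaqI cuts after the first base of each site, so after positions 91, 115.
Linear molecule, 2 cuts → 3 fragments:
  1–91 → 91 bp
  92–115 → 24 bp
  116–132 → 17 bp
Sorted largest to smallest: 91, 24, 17 bp.

91, 24, 17 bp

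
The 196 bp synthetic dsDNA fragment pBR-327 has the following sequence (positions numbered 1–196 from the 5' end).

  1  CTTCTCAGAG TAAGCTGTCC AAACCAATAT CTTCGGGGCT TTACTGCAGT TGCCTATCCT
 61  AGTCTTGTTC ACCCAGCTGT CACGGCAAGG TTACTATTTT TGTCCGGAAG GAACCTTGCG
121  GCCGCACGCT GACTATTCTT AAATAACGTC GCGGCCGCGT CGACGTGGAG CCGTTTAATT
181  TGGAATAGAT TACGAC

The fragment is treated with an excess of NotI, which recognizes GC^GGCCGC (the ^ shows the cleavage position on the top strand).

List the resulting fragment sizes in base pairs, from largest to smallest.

119, 44, 33 bp

NotI sites (GCGGCCGC) start at positions 118, 151.
NotI cuts after base 2 of each site, so after positions 119, 152.
Linear molecule, 2 cuts → 3 fragments:
  1–119 → 119 bp
  120–152 → 33 bp
  153–196 → 44 bp
Sorted largest to smallest: 119, 44, 33 bp.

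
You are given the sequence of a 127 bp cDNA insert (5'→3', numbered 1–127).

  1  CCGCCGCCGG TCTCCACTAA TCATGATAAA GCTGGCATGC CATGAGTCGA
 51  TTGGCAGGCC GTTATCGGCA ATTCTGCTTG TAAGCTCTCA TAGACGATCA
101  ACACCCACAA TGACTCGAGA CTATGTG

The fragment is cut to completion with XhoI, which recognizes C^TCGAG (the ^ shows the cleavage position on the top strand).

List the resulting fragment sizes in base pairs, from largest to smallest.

114, 13 bp

The XhoI site (CTCGAG) starts at position 114.
XhoI cuts after the first base of each site, so after position 114.
Linear molecule, 1 cut → 2 fragments:
  1–114 → 114 bp
  115–127 → 13 bp
Sorted largest to smallest: 114, 13 bp.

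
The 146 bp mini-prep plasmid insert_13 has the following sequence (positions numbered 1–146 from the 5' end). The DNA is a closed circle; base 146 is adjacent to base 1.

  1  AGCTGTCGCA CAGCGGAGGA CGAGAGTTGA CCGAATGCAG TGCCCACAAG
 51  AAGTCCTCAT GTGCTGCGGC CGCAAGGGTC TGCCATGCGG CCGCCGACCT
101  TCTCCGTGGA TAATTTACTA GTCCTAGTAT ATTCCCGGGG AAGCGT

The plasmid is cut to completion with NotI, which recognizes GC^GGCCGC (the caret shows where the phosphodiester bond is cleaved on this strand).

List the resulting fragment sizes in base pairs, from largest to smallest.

125, 21 bp

NotI sites (GCGGCCGC) start at positions 66, 87.
NotI cuts after base 2 of each site, so after positions 67, 88.
Circular molecule, 2 cuts → 2 fragments:
  68–88 → 21 bp
  89–146 then 1–67 → 58 + 67 = 125 bp
Sorted largest to smallest: 125, 21 bp.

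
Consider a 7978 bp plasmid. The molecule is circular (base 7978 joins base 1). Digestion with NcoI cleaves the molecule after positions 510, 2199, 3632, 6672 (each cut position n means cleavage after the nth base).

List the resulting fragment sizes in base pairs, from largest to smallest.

Circular molecule, 4 cuts → 4 fragments:
  2199 − 510 = 1689 bp
  3632 − 2199 = 1433 bp
  6672 − 3632 = 3040 bp
  wrap: 7978 − 6672 + 510 = 1816 bp
Sorted largest to smallest: 3040, 1816, 1689, 1433 bp.

3040, 1816, 1689, 1433 bp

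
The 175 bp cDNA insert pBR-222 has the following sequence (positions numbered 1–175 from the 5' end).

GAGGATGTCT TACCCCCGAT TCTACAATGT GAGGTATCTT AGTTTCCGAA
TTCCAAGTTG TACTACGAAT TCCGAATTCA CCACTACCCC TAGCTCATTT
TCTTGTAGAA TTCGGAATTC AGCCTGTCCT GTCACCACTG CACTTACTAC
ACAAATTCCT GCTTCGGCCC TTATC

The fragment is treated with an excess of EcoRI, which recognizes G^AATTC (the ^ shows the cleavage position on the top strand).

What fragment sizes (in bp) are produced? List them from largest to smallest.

EcoRI sites (GAATTC) start at positions 48, 67, 74, 108, 115.
EcoRI cuts after the first base of each site, so after positions 48, 67, 74, 108, 115.
Linear molecule, 5 cuts → 6 fragments:
  1–48 → 48 bp
  49–67 → 19 bp
  68–74 → 7 bp
  75–108 → 34 bp
  109–115 → 7 bp
  116–175 → 60 bp
Sorted largest to smallest: 60, 48, 34, 19, 7, 7 bp.

60, 48, 34, 19, 7, 7 bp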